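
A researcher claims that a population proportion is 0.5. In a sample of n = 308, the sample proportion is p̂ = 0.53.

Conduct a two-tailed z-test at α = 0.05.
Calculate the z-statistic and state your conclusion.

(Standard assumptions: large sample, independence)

Answer: z = 1.0530, fail to reject H₀

Derivation:
H₀: p = 0.5, H₁: p ≠ 0.5
Standard error: SE = √(p₀(1-p₀)/n) = √(0.5×0.5/308) = 0.028490
z-statistic: z = (p̂ - p₀)/SE = (0.53 - 0.5)/0.028490 = 1.0530
Critical value: z_0.025 = ±1.960
p-value = 0.2923
Decision: fail to reject H₀ at α = 0.05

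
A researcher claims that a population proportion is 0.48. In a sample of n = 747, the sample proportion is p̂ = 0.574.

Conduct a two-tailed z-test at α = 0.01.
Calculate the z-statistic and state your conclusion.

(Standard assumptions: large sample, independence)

H₀: p = 0.48, H₁: p ≠ 0.48
Standard error: SE = √(p₀(1-p₀)/n) = √(0.48×0.52/747) = 0.018279
z-statistic: z = (p̂ - p₀)/SE = (0.574 - 0.48)/0.018279 = 5.1425
Critical value: z_0.005 = ±2.576
p-value < 0.0001
Decision: reject H₀ at α = 0.01

Answer: z = 5.1425, reject H₀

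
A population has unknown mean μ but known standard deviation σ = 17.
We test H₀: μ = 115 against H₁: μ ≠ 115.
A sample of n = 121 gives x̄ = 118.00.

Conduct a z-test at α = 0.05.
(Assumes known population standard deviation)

Standard error: SE = σ/√n = 17/√121 = 1.5455
z-statistic: z = (x̄ - μ₀)/SE = (118.00 - 115)/1.5455 = 1.9411
Critical value: ±1.960
p-value = 0.0522
Decision: fail to reject H₀

Answer: z = 1.9411, fail to reject H₀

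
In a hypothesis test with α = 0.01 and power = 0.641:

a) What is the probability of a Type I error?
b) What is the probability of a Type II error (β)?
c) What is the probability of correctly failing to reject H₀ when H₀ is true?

a) Type I error probability = α = 0.01
b) Power = P(reject H₀ | H₁ true) = 1 - β = 0.641, so Type II error probability = β = 1 - Power = 0.359
c) P(fail to reject H₀ | H₀ true) = 1 - α = 0.99

Answer: a) 0.01, b) 0.359, c) 0.99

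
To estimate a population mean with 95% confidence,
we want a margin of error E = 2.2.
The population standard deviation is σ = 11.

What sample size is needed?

Answer: n = 97

Derivation:
z_0.025 = 1.960
n = (z×σ/E)² = (1.960×11/2.2)²
n = 96.0400
Round up: n = 97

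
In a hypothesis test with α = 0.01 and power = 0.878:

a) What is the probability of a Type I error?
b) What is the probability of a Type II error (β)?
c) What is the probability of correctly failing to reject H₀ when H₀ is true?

a) Type I error probability = α = 0.01
b) Power = P(reject H₀ | H₁ true) = 1 - β = 0.878, so Type II error probability = β = 1 - Power = 0.122
c) P(fail to reject H₀ | H₀ true) = 1 - α = 0.99

Answer: a) 0.01, b) 0.122, c) 0.99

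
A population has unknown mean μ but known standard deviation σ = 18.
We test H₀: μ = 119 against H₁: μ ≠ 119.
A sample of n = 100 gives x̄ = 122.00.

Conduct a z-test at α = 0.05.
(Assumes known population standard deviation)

Answer: z = 1.6667, fail to reject H₀

Derivation:
Standard error: SE = σ/√n = 18/√100 = 1.8000
z-statistic: z = (x̄ - μ₀)/SE = (122.00 - 119)/1.8000 = 1.6667
Critical value: ±1.960
p-value = 0.0956
Decision: fail to reject H₀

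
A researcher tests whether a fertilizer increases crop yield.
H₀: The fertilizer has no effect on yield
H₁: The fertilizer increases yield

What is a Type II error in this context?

Answer: Failing to recommend an effective fertilizer

Derivation:
A Type I error (probability α) occurs when we reject a true H₀.
A Type II error (probability β) occurs when we fail to reject a false H₀.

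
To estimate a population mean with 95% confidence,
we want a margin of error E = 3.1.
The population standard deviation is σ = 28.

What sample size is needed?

z_0.025 = 1.960
n = (z×σ/E)² = (1.960×28/3.1)²
n = 313.4042
Round up: n = 314

Answer: n = 314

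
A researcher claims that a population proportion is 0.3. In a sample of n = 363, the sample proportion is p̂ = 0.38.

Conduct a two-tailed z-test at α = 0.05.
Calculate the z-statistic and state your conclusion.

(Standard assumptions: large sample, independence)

Answer: z = 3.3261, reject H₀

Derivation:
H₀: p = 0.3, H₁: p ≠ 0.3
Standard error: SE = √(p₀(1-p₀)/n) = √(0.3×0.7/363) = 0.024052
z-statistic: z = (p̂ - p₀)/SE = (0.38 - 0.3)/0.024052 = 3.3261
Critical value: z_0.025 = ±1.960
p-value = 0.0009
Decision: reject H₀ at α = 0.05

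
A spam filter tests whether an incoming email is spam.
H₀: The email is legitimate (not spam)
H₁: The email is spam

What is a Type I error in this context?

Type I error: rejecting H₀ when it is actually true (false positive).
Type II error: failing to reject H₀ when H₁ is actually true (false negative).

Answer: Marking a legitimate email as spam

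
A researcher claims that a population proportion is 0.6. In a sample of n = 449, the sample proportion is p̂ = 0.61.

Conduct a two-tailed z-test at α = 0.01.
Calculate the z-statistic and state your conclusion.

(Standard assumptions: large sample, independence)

Answer: z = 0.4325, fail to reject H₀

Derivation:
H₀: p = 0.6, H₁: p ≠ 0.6
Standard error: SE = √(p₀(1-p₀)/n) = √(0.6×0.4/449) = 0.023120
z-statistic: z = (p̂ - p₀)/SE = (0.61 - 0.6)/0.023120 = 0.4325
Critical value: z_0.005 = ±2.576
p-value = 0.6654
Decision: fail to reject H₀ at α = 0.01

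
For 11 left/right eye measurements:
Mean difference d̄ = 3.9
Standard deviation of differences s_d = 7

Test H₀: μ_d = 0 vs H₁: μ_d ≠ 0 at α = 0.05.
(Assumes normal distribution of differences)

Answer: t = 1.8478, fail to reject H₀

Derivation:
df = n - 1 = 10
SE = s_d/√n = 7/√11 = 2.1106
t = d̄/SE = 3.9/2.1106 = 1.8478
Critical value: t_{0.025,10} = ±2.228
p-value ≈ 0.0944
Decision: fail to reject H₀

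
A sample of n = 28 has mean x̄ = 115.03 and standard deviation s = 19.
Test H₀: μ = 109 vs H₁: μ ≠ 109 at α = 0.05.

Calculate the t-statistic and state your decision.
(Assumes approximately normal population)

df = n - 1 = 27
SE = s/√n = 19/√28 = 3.5907
t = (x̄ - μ₀)/SE = (115.03 - 109)/3.5907 = 1.6793
Critical value: t_{0.025,27} = ±2.052
p-value ≈ 0.1046
Decision: fail to reject H₀

Answer: t = 1.6793, fail to reject H₀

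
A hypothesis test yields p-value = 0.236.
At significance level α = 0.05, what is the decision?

Compare p-value to α:
0.236 ≥ 0.05
Decision: fail to reject H₀

Answer: fail to reject H₀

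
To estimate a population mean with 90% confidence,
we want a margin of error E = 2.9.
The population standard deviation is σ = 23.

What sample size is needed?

Answer: n = 171

Derivation:
z_0.05 = 1.645
n = (z×σ/E)² = (1.645×23/2.9)²
n = 170.2125
Round up: n = 171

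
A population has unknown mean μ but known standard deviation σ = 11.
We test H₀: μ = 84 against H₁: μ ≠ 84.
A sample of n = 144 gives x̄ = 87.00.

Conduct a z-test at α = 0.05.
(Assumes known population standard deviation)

Answer: z = 3.2726, reject H₀

Derivation:
Standard error: SE = σ/√n = 11/√144 = 0.9167
z-statistic: z = (x̄ - μ₀)/SE = (87.00 - 84)/0.9167 = 3.2726
Critical value: ±1.960
p-value = 0.0011
Decision: reject H₀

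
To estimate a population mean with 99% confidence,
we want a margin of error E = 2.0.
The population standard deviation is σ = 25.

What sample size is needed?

Answer: n = 1037

Derivation:
z_0.005 = 2.576
n = (z×σ/E)² = (2.576×25/2.0)²
n = 1036.8400
Round up: n = 1037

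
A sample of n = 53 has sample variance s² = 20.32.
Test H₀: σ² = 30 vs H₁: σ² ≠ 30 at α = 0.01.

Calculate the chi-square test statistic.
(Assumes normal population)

df = n - 1 = 52
χ² = (n-1)s²/σ₀² = 52×20.32/30 = 35.2213
Critical values: χ²_{0.995,52} = 29.481, χ²_{0.005,52} = 82.001
Rejection region: χ² < 29.481 or χ² > 82.001
Decision: fail to reject H₀

Answer: χ² = 35.2213, fail to reject H₀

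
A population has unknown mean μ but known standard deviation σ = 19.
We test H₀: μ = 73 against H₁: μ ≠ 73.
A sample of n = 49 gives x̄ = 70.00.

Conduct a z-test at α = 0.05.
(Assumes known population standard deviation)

Standard error: SE = σ/√n = 19/√49 = 2.7143
z-statistic: z = (x̄ - μ₀)/SE = (70.00 - 73)/2.7143 = -1.1053
Critical value: ±1.960
p-value = 0.2690
Decision: fail to reject H₀

Answer: z = -1.1053, fail to reject H₀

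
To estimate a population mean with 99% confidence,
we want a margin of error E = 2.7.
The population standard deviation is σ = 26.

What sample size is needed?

z_0.005 = 2.576
n = (z×σ/E)² = (2.576×26/2.7)²
n = 615.3340
Round up: n = 616

Answer: n = 616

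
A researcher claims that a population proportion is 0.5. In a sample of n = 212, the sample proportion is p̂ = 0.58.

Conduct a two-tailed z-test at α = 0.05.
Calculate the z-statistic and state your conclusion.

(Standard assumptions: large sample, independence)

H₀: p = 0.5, H₁: p ≠ 0.5
Standard error: SE = √(p₀(1-p₀)/n) = √(0.5×0.5/212) = 0.034340
z-statistic: z = (p̂ - p₀)/SE = (0.58 - 0.5)/0.034340 = 2.3296
Critical value: z_0.025 = ±1.960
p-value = 0.0198
Decision: reject H₀ at α = 0.05

Answer: z = 2.3296, reject H₀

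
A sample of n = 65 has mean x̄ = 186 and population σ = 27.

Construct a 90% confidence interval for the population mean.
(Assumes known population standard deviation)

Confidence level: 90%, α = 0.1
z_0.05 = 1.645
SE = σ/√n = 27/√65 = 3.3489
Margin of error = 1.645 × 3.3489 = 5.5089
CI: x̄ ± margin = 186 ± 5.5089
CI: (180.4911, 191.5089)

Answer: (180.4911, 191.5089)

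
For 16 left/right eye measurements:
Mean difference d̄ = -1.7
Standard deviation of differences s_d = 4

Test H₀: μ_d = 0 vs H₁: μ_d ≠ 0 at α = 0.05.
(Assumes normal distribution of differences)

df = n - 1 = 15
SE = s_d/√n = 4/√16 = 1.0000
t = d̄/SE = -1.7/1.0000 = -1.7000
Critical value: t_{0.025,15} = ±2.131
p-value ≈ 0.1098
Decision: fail to reject H₀

Answer: t = -1.7000, fail to reject H₀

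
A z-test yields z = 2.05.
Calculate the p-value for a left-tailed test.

For z = 2.05:
p = P(Z < 2.05) = Φ(2.05) = 0.9798

Answer: p-value ≈ 0.9798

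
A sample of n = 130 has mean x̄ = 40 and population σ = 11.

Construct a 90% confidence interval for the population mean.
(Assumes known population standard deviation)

Confidence level: 90%, α = 0.1
z_0.05 = 1.645
SE = σ/√n = 11/√130 = 0.9648
Margin of error = 1.645 × 0.9648 = 1.5871
CI: x̄ ± margin = 40 ± 1.5871
CI: (38.4129, 41.5871)

Answer: (38.4129, 41.5871)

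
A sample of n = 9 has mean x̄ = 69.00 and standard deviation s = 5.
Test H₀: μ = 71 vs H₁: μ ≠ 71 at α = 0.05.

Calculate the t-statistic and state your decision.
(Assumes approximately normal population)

Answer: t = -1.2000, fail to reject H₀

Derivation:
df = n - 1 = 8
SE = s/√n = 5/√9 = 1.6667
t = (x̄ - μ₀)/SE = (69.00 - 71)/1.6667 = -1.2000
Critical value: t_{0.025,8} = ±2.306
p-value ≈ 0.2645
Decision: fail to reject H₀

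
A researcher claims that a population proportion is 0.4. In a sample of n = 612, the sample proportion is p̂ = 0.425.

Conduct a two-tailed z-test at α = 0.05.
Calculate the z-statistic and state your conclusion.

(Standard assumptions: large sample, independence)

H₀: p = 0.4, H₁: p ≠ 0.4
Standard error: SE = √(p₀(1-p₀)/n) = √(0.4×0.6/612) = 0.019803
z-statistic: z = (p̂ - p₀)/SE = (0.425 - 0.4)/0.019803 = 1.2624
Critical value: z_0.025 = ±1.960
p-value = 0.2068
Decision: fail to reject H₀ at α = 0.05

Answer: z = 1.2624, fail to reject H₀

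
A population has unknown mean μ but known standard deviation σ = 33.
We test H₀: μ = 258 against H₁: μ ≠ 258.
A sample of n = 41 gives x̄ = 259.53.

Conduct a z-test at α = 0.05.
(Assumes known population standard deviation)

Standard error: SE = σ/√n = 33/√41 = 5.1537
z-statistic: z = (x̄ - μ₀)/SE = (259.53 - 258)/5.1537 = 0.2969
Critical value: ±1.960
p-value = 0.7665
Decision: fail to reject H₀

Answer: z = 0.2969, fail to reject H₀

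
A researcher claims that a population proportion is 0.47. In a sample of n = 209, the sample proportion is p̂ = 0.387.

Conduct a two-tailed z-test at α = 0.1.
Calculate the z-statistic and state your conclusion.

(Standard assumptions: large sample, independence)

H₀: p = 0.47, H₁: p ≠ 0.47
Standard error: SE = √(p₀(1-p₀)/n) = √(0.47×0.53/209) = 0.034523
z-statistic: z = (p̂ - p₀)/SE = (0.387 - 0.47)/0.034523 = -2.4042
Critical value: z_0.05 = ±1.645
p-value = 0.0162
Decision: reject H₀ at α = 0.1

Answer: z = -2.4042, reject H₀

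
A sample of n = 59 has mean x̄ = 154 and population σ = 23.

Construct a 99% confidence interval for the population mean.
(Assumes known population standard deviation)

Answer: (146.2867, 161.7133)

Derivation:
Confidence level: 99%, α = 0.01
z_0.005 = 2.576
SE = σ/√n = 23/√59 = 2.9943
Margin of error = 2.576 × 2.9943 = 7.7133
CI: x̄ ± margin = 154 ± 7.7133
CI: (146.2867, 161.7133)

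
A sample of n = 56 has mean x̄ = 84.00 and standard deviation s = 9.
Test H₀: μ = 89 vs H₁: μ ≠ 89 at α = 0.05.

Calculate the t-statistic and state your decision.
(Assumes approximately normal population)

df = n - 1 = 55
SE = s/√n = 9/√56 = 1.2027
t = (x̄ - μ₀)/SE = (84.00 - 89)/1.2027 = -4.1573
Critical value: t_{0.025,55} = ±2.004
p-value ≈ 0.0001
Decision: reject H₀

Answer: t = -4.1573, reject H₀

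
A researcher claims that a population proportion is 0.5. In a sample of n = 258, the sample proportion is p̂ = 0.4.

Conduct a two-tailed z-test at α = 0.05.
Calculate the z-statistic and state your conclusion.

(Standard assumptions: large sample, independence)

H₀: p = 0.5, H₁: p ≠ 0.5
Standard error: SE = √(p₀(1-p₀)/n) = √(0.5×0.5/258) = 0.031129
z-statistic: z = (p̂ - p₀)/SE = (0.4 - 0.5)/0.031129 = -3.2124
Critical value: z_0.025 = ±1.960
p-value = 0.0013
Decision: reject H₀ at α = 0.05

Answer: z = -3.2124, reject H₀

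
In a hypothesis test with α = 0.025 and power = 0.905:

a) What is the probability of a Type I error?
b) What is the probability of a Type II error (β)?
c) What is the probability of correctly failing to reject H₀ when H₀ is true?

a) Type I error probability = α = 0.025
b) Power = P(reject H₀ | H₁ true) = 1 - β = 0.905, so Type II error probability = β = 1 - Power = 0.095
c) P(fail to reject H₀ | H₀ true) = 1 - α = 0.975

Answer: a) 0.025, b) 0.095, c) 0.975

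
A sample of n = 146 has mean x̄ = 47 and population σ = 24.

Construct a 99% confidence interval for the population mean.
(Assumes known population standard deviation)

Confidence level: 99%, α = 0.01
z_0.005 = 2.576
SE = σ/√n = 24/√146 = 1.9863
Margin of error = 2.576 × 1.9863 = 5.1167
CI: x̄ ± margin = 47 ± 5.1167
CI: (41.8833, 52.1167)

Answer: (41.8833, 52.1167)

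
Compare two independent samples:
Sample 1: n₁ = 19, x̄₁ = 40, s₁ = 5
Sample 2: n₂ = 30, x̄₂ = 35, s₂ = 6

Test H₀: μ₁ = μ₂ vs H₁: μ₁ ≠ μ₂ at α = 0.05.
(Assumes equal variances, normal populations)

Answer: t = 3.0248, reject H₀

Derivation:
Pooled variance: s²_p = [18×5² + 29×6²]/(47) = 31.7872
s_p = 5.6380
SE = s_p×√(1/n₁ + 1/n₂) = 5.6380×√(1/19 + 1/30) = 1.6530
t = (x̄₁ - x̄₂)/SE = (40 - 35)/1.6530 = 3.0248
df = 47, t-critical = ±2.012
Decision: reject H₀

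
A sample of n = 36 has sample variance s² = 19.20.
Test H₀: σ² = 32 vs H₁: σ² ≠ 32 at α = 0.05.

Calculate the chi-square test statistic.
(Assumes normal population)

Answer: χ² = 21.0000, fail to reject H₀

Derivation:
df = n - 1 = 35
χ² = (n-1)s²/σ₀² = 35×19.20/32 = 21.0000
Critical values: χ²_{0.975,35} = 20.569, χ²_{0.025,35} = 53.203
Rejection region: χ² < 20.569 or χ² > 53.203
Decision: fail to reject H₀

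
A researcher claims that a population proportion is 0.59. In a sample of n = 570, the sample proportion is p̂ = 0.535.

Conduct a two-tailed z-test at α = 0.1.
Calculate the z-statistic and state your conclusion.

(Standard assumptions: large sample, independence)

H₀: p = 0.59, H₁: p ≠ 0.59
Standard error: SE = √(p₀(1-p₀)/n) = √(0.59×0.41/570) = 0.020601
z-statistic: z = (p̂ - p₀)/SE = (0.535 - 0.59)/0.020601 = -2.6698
Critical value: z_0.05 = ±1.645
p-value = 0.0076
Decision: reject H₀ at α = 0.1

Answer: z = -2.6698, reject H₀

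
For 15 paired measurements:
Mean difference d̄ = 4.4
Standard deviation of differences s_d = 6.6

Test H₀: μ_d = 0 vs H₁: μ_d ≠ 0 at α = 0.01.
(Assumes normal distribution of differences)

Answer: t = 2.5820, fail to reject H₀

Derivation:
df = n - 1 = 14
SE = s_d/√n = 6.6/√15 = 1.7041
t = d̄/SE = 4.4/1.7041 = 2.5820
Critical value: t_{0.005,14} = ±2.977
p-value ≈ 0.0217
Decision: fail to reject H₀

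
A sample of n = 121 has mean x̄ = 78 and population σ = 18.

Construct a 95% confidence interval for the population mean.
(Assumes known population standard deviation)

Answer: (74.7927, 81.2073)

Derivation:
Confidence level: 95%, α = 0.05
z_0.025 = 1.960
SE = σ/√n = 18/√121 = 1.6364
Margin of error = 1.960 × 1.6364 = 3.2073
CI: x̄ ± margin = 78 ± 3.2073
CI: (74.7927, 81.2073)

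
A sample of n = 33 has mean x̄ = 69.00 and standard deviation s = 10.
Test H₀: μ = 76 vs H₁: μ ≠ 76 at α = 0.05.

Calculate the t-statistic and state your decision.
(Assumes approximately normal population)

df = n - 1 = 32
SE = s/√n = 10/√33 = 1.7408
t = (x̄ - μ₀)/SE = (69.00 - 76)/1.7408 = -4.0211
Critical value: t_{0.025,32} = ±2.037
p-value ≈ 0.0003
Decision: reject H₀

Answer: t = -4.0211, reject H₀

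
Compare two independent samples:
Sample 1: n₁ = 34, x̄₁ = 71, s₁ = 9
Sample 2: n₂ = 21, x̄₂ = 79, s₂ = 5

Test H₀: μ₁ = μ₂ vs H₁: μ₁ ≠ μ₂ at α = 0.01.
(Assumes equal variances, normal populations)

Pooled variance: s²_p = [33×9² + 20×5²]/(53) = 59.8679
s_p = 7.7374
SE = s_p×√(1/n₁ + 1/n₂) = 7.7374×√(1/34 + 1/21) = 2.1475
t = (x̄₁ - x̄₂)/SE = (71 - 79)/2.1475 = -3.7253
df = 53, t-critical = ±2.672
Decision: reject H₀

Answer: t = -3.7253, reject H₀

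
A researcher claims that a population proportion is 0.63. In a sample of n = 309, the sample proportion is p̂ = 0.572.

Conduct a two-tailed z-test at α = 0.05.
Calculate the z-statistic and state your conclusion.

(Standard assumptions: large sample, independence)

H₀: p = 0.63, H₁: p ≠ 0.63
Standard error: SE = √(p₀(1-p₀)/n) = √(0.63×0.37/309) = 0.027466
z-statistic: z = (p̂ - p₀)/SE = (0.572 - 0.63)/0.027466 = -2.1117
Critical value: z_0.025 = ±1.960
p-value = 0.0347
Decision: reject H₀ at α = 0.05

Answer: z = -2.1117, reject H₀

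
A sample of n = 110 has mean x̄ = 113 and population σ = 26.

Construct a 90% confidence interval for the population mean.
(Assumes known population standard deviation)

Answer: (108.9220, 117.0780)

Derivation:
Confidence level: 90%, α = 0.1
z_0.05 = 1.645
SE = σ/√n = 26/√110 = 2.4790
Margin of error = 1.645 × 2.4790 = 4.0780
CI: x̄ ± margin = 113 ± 4.0780
CI: (108.9220, 117.0780)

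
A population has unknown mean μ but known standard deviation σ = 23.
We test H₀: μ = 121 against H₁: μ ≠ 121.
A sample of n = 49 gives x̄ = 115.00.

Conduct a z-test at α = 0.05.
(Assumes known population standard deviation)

Standard error: SE = σ/√n = 23/√49 = 3.2857
z-statistic: z = (x̄ - μ₀)/SE = (115.00 - 121)/3.2857 = -1.8261
Critical value: ±1.960
p-value = 0.0678
Decision: fail to reject H₀

Answer: z = -1.8261, fail to reject H₀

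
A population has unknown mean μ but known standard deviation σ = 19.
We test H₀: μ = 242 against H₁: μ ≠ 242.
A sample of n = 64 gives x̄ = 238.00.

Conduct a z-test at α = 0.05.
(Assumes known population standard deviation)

Standard error: SE = σ/√n = 19/√64 = 2.3750
z-statistic: z = (x̄ - μ₀)/SE = (238.00 - 242)/2.3750 = -1.6842
Critical value: ±1.960
p-value = 0.0921
Decision: fail to reject H₀

Answer: z = -1.6842, fail to reject H₀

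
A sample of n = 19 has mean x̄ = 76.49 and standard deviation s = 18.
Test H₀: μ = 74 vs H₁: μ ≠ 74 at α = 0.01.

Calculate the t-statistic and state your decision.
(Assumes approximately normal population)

df = n - 1 = 18
SE = s/√n = 18/√19 = 4.1295
t = (x̄ - μ₀)/SE = (76.49 - 74)/4.1295 = 0.6030
Critical value: t_{0.005,18} = ±2.878
p-value ≈ 0.5540
Decision: fail to reject H₀

Answer: t = 0.6030, fail to reject H₀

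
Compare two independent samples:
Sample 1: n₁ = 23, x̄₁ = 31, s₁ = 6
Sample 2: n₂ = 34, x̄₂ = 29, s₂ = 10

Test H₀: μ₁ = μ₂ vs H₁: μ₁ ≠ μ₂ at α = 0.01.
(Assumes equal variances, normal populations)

Answer: t = 0.8588, fail to reject H₀

Derivation:
Pooled variance: s²_p = [22×6² + 33×10²]/(55) = 74.4000
s_p = 8.6255
SE = s_p×√(1/n₁ + 1/n₂) = 8.6255×√(1/23 + 1/34) = 2.3287
t = (x̄₁ - x̄₂)/SE = (31 - 29)/2.3287 = 0.8588
df = 55, t-critical = ±2.668
Decision: fail to reject H₀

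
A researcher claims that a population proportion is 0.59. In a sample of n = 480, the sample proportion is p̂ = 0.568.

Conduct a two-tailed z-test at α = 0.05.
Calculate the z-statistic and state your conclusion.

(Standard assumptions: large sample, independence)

Answer: z = -0.9800, fail to reject H₀

Derivation:
H₀: p = 0.59, H₁: p ≠ 0.59
Standard error: SE = √(p₀(1-p₀)/n) = √(0.59×0.41/480) = 0.022449
z-statistic: z = (p̂ - p₀)/SE = (0.568 - 0.59)/0.022449 = -0.9800
Critical value: z_0.025 = ±1.960
p-value = 0.3271
Decision: fail to reject H₀ at α = 0.05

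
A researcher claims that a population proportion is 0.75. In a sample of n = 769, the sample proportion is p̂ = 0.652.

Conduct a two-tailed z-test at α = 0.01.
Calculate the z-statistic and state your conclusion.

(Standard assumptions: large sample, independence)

Answer: z = -6.2760, reject H₀

Derivation:
H₀: p = 0.75, H₁: p ≠ 0.75
Standard error: SE = √(p₀(1-p₀)/n) = √(0.75×0.25/769) = 0.015615
z-statistic: z = (p̂ - p₀)/SE = (0.652 - 0.75)/0.015615 = -6.2760
Critical value: z_0.005 = ±2.576
p-value < 0.0001
Decision: reject H₀ at α = 0.01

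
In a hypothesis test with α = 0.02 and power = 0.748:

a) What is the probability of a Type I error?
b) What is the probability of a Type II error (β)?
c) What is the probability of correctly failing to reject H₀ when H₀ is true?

a) Type I error probability = α = 0.02
b) Power = P(reject H₀ | H₁ true) = 1 - β = 0.748, so Type II error probability = β = 1 - Power = 0.252
c) P(fail to reject H₀ | H₀ true) = 1 - α = 0.98

Answer: a) 0.02, b) 0.252, c) 0.98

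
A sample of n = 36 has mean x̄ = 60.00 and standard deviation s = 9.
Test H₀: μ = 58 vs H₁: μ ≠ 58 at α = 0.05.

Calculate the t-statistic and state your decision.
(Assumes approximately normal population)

Answer: t = 1.3333, fail to reject H₀

Derivation:
df = n - 1 = 35
SE = s/√n = 9/√36 = 1.5000
t = (x̄ - μ₀)/SE = (60.00 - 58)/1.5000 = 1.3333
Critical value: t_{0.025,35} = ±2.030
p-value ≈ 0.1910
Decision: fail to reject H₀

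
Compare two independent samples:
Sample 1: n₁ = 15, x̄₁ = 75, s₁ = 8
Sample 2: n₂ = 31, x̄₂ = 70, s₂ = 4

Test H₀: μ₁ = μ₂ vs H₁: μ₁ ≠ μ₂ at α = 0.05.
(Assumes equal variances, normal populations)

Answer: t = 2.8427, reject H₀

Derivation:
Pooled variance: s²_p = [14×8² + 30×4²]/(44) = 31.2727
s_p = 5.5922
SE = s_p×√(1/n₁ + 1/n₂) = 5.5922×√(1/15 + 1/31) = 1.7589
t = (x̄₁ - x̄₂)/SE = (75 - 70)/1.7589 = 2.8427
df = 44, t-critical = ±2.015
Decision: reject H₀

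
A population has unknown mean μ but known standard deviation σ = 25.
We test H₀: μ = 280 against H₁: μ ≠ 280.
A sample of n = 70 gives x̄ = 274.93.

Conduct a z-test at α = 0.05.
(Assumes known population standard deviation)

Standard error: SE = σ/√n = 25/√70 = 2.9881
z-statistic: z = (x̄ - μ₀)/SE = (274.93 - 280)/2.9881 = -1.6967
Critical value: ±1.960
p-value = 0.0898
Decision: fail to reject H₀

Answer: z = -1.6967, fail to reject H₀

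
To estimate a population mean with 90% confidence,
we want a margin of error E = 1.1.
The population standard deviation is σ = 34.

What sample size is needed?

z_0.05 = 1.645
n = (z×σ/E)² = (1.645×34/1.1)²
n = 2585.2602
Round up: n = 2586

Answer: n = 2586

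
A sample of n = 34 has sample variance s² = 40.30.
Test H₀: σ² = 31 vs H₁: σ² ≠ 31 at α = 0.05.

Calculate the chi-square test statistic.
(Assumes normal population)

Answer: χ² = 42.9000, fail to reject H₀

Derivation:
df = n - 1 = 33
χ² = (n-1)s²/σ₀² = 33×40.30/31 = 42.9000
Critical values: χ²_{0.975,33} = 19.047, χ²_{0.025,33} = 50.725
Rejection region: χ² < 19.047 or χ² > 50.725
Decision: fail to reject H₀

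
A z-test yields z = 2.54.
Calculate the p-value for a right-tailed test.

Answer: p-value ≈ 0.0055

Derivation:
For z = 2.54:
p = P(Z > 2.54) = 1 - Φ(2.54) = 0.0055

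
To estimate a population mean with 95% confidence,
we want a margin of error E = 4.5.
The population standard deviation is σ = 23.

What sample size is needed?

Answer: n = 101

Derivation:
z_0.025 = 1.960
n = (z×σ/E)² = (1.960×23/4.5)²
n = 100.3559
Round up: n = 101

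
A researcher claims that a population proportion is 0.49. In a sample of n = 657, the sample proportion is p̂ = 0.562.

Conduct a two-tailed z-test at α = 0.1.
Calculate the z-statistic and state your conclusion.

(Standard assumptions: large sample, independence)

Answer: z = 3.6917, reject H₀

Derivation:
H₀: p = 0.49, H₁: p ≠ 0.49
Standard error: SE = √(p₀(1-p₀)/n) = √(0.49×0.51/657) = 0.019503
z-statistic: z = (p̂ - p₀)/SE = (0.562 - 0.49)/0.019503 = 3.6917
Critical value: z_0.05 = ±1.645
p-value = 0.0002
Decision: reject H₀ at α = 0.1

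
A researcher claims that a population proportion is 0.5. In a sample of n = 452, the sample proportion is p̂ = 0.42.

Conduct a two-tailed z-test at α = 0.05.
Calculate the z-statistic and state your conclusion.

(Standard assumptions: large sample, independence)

H₀: p = 0.5, H₁: p ≠ 0.5
Standard error: SE = √(p₀(1-p₀)/n) = √(0.5×0.5/452) = 0.023518
z-statistic: z = (p̂ - p₀)/SE = (0.42 - 0.5)/0.023518 = -3.4016
Critical value: z_0.025 = ±1.960
p-value = 0.0007
Decision: reject H₀ at α = 0.05

Answer: z = -3.4016, reject H₀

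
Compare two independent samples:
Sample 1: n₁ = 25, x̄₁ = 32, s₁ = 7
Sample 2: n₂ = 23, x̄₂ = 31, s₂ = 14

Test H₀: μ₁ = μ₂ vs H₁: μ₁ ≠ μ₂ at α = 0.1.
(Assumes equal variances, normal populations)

Pooled variance: s²_p = [24×7² + 22×14²]/(46) = 119.3043
s_p = 10.9227
SE = s_p×√(1/n₁ + 1/n₂) = 10.9227×√(1/25 + 1/23) = 3.1559
t = (x̄₁ - x̄₂)/SE = (32 - 31)/3.1559 = 0.3169
df = 46, t-critical = ±1.679
Decision: fail to reject H₀

Answer: t = 0.3169, fail to reject H₀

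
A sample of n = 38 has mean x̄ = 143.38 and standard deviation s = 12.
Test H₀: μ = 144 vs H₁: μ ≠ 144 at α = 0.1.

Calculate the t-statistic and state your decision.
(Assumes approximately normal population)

Answer: t = -0.3185, fail to reject H₀

Derivation:
df = n - 1 = 37
SE = s/√n = 12/√38 = 1.9467
t = (x̄ - μ₀)/SE = (143.38 - 144)/1.9467 = -0.3185
Critical value: t_{0.05,37} = ±1.687
p-value ≈ 0.7519
Decision: fail to reject H₀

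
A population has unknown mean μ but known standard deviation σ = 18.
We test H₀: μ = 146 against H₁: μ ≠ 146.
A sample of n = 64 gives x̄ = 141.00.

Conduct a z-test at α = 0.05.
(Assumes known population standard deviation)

Standard error: SE = σ/√n = 18/√64 = 2.2500
z-statistic: z = (x̄ - μ₀)/SE = (141.00 - 146)/2.2500 = -2.2222
Critical value: ±1.960
p-value = 0.0263
Decision: reject H₀

Answer: z = -2.2222, reject H₀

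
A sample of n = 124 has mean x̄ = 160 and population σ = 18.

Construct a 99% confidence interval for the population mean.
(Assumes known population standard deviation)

Answer: (155.8362, 164.1638)

Derivation:
Confidence level: 99%, α = 0.01
z_0.005 = 2.576
SE = σ/√n = 18/√124 = 1.6164
Margin of error = 2.576 × 1.6164 = 4.1638
CI: x̄ ± margin = 160 ± 4.1638
CI: (155.8362, 164.1638)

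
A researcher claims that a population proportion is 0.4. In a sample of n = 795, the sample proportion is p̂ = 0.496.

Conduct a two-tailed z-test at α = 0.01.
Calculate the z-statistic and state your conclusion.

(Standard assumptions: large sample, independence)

H₀: p = 0.4, H₁: p ≠ 0.4
Standard error: SE = √(p₀(1-p₀)/n) = √(0.4×0.6/795) = 0.017375
z-statistic: z = (p̂ - p₀)/SE = (0.496 - 0.4)/0.017375 = 5.5252
Critical value: z_0.005 = ±2.576
p-value < 0.0001
Decision: reject H₀ at α = 0.01

Answer: z = 5.5252, reject H₀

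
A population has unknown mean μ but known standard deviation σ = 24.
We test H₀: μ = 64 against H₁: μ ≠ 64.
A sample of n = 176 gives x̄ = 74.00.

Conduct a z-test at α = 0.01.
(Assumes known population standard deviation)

Answer: z = 5.5276, reject H₀

Derivation:
Standard error: SE = σ/√n = 24/√176 = 1.8091
z-statistic: z = (x̄ - μ₀)/SE = (74.00 - 64)/1.8091 = 5.5276
Critical value: ±2.576
p-value < 0.0001
Decision: reject H₀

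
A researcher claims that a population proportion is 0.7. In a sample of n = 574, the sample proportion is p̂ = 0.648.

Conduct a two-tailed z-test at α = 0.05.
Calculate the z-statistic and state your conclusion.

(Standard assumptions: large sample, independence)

H₀: p = 0.7, H₁: p ≠ 0.7
Standard error: SE = √(p₀(1-p₀)/n) = √(0.7×0.3/574) = 0.019127
z-statistic: z = (p̂ - p₀)/SE = (0.648 - 0.7)/0.019127 = -2.7187
Critical value: z_0.025 = ±1.960
p-value = 0.0066
Decision: reject H₀ at α = 0.05

Answer: z = -2.7187, reject H₀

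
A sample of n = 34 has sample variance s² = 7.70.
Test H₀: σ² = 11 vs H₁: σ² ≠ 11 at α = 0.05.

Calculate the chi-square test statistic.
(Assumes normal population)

df = n - 1 = 33
χ² = (n-1)s²/σ₀² = 33×7.70/11 = 23.1000
Critical values: χ²_{0.975,33} = 19.047, χ²_{0.025,33} = 50.725
Rejection region: χ² < 19.047 or χ² > 50.725
Decision: fail to reject H₀

Answer: χ² = 23.1000, fail to reject H₀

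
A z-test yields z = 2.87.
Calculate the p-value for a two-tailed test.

Answer: p-value ≈ 0.0041

Derivation:
For z = 2.87:
p = 2×P(Z > |2.87|) = 2×(1 - Φ(2.87)) = 0.0041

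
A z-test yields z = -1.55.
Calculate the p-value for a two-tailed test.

Answer: p-value ≈ 0.1211

Derivation:
For z = -1.55:
p = 2×P(Z > |-1.55|) = 2×(1 - Φ(1.55)) = 0.1211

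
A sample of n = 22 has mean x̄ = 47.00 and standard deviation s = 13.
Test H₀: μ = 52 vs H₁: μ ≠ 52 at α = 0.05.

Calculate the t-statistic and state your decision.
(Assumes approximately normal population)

df = n - 1 = 21
SE = s/√n = 13/√22 = 2.7716
t = (x̄ - μ₀)/SE = (47.00 - 52)/2.7716 = -1.8040
Critical value: t_{0.025,21} = ±2.080
p-value ≈ 0.0856
Decision: fail to reject H₀

Answer: t = -1.8040, fail to reject H₀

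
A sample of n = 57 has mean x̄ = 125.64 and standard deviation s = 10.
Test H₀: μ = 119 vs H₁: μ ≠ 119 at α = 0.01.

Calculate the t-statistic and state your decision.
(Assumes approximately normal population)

Answer: t = 5.0132, reject H₀

Derivation:
df = n - 1 = 56
SE = s/√n = 10/√57 = 1.3245
t = (x̄ - μ₀)/SE = (125.64 - 119)/1.3245 = 5.0132
Critical value: t_{0.005,56} = ±2.667
p-value < 0.0001
Decision: reject H₀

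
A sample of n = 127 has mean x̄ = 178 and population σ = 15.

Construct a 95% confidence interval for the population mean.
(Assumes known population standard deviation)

Answer: (175.3912, 180.6088)

Derivation:
Confidence level: 95%, α = 0.05
z_0.025 = 1.960
SE = σ/√n = 15/√127 = 1.3310
Margin of error = 1.960 × 1.3310 = 2.6088
CI: x̄ ± margin = 178 ± 2.6088
CI: (175.3912, 180.6088)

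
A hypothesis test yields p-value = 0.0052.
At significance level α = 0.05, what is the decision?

Compare p-value to α:
0.0052 < 0.05
Decision: reject H₀

Answer: reject H₀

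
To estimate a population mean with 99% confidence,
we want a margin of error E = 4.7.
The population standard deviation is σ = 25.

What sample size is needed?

Answer: n = 188

Derivation:
z_0.005 = 2.576
n = (z×σ/E)² = (2.576×25/4.7)²
n = 187.7483
Round up: n = 188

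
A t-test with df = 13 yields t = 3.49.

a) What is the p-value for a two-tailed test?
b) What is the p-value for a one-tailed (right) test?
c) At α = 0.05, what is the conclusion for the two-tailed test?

Using t-distribution with df = 13:
a) Two-tailed: p = 2×P(T > 3.49) = 0.0040
b) One-tailed: p = P(T > 3.49) = 0.0020
c) 0.0040 < 0.05, reject H₀

Answer: a) 0.0040, b) 0.0020, c) reject H₀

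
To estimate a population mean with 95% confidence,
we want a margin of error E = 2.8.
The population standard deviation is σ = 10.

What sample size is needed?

z_0.025 = 1.960
n = (z×σ/E)² = (1.960×10/2.8)²
n = 49.0000
Already a whole number: n = 49

Answer: n = 49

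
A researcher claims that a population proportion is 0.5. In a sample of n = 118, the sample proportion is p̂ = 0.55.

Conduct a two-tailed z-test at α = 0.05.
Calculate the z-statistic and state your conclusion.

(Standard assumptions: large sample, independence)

H₀: p = 0.5, H₁: p ≠ 0.5
Standard error: SE = √(p₀(1-p₀)/n) = √(0.5×0.5/118) = 0.046029
z-statistic: z = (p̂ - p₀)/SE = (0.55 - 0.5)/0.046029 = 1.0863
Critical value: z_0.025 = ±1.960
p-value = 0.2773
Decision: fail to reject H₀ at α = 0.05

Answer: z = 1.0863, fail to reject H₀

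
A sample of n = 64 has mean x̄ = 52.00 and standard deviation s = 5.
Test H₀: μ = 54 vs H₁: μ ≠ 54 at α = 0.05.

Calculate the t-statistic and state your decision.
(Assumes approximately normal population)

df = n - 1 = 63
SE = s/√n = 5/√64 = 0.6250
t = (x̄ - μ₀)/SE = (52.00 - 54)/0.6250 = -3.2000
Critical value: t_{0.025,63} = ±1.998
p-value ≈ 0.0022
Decision: reject H₀

Answer: t = -3.2000, reject H₀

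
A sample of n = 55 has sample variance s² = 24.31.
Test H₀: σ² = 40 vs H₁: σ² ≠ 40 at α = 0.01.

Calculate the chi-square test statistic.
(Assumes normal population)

Answer: χ² = 32.8185, fail to reject H₀

Derivation:
df = n - 1 = 54
χ² = (n-1)s²/σ₀² = 54×24.31/40 = 32.8185
Critical values: χ²_{0.995,54} = 30.981, χ²_{0.005,54} = 84.502
Rejection region: χ² < 30.981 or χ² > 84.502
Decision: fail to reject H₀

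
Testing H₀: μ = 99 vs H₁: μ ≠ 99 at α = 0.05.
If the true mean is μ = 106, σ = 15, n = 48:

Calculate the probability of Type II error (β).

SE = σ/√n = 15/√48 = 2.1651
Critical values: μ₀ ± z_0.025×SE = 99 ± 1.960×2.1651
Acceptance region: (94.7564, 103.2436)
Under H₁ (μ = 106): z_high = (103.2436 - 106)/2.1651 = -1.2731, z_low = (94.7564 - 106)/2.1651 = -5.1931
β = P(not reject | H₁) = Φ(-1.2731) - Φ(-5.1931) ≈ 0.1015

Answer: β ≈ 0.1015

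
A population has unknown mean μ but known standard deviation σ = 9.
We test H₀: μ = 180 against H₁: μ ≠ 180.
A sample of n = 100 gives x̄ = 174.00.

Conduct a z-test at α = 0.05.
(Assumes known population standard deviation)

Standard error: SE = σ/√n = 9/√100 = 0.9000
z-statistic: z = (x̄ - μ₀)/SE = (174.00 - 180)/0.9000 = -6.6667
Critical value: ±1.960
p-value < 0.0001
Decision: reject H₀

Answer: z = -6.6667, reject H₀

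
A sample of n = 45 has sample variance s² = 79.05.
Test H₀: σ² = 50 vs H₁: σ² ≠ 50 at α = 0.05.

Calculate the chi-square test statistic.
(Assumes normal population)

Answer: χ² = 69.5640, reject H₀

Derivation:
df = n - 1 = 44
χ² = (n-1)s²/σ₀² = 44×79.05/50 = 69.5640
Critical values: χ²_{0.975,44} = 27.575, χ²_{0.025,44} = 64.201
Rejection region: χ² < 27.575 or χ² > 64.201
Decision: reject H₀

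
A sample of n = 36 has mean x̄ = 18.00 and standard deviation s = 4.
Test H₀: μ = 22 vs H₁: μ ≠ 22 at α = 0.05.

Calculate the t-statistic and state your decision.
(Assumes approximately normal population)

Answer: t = -5.9997, reject H₀

Derivation:
df = n - 1 = 35
SE = s/√n = 4/√36 = 0.6667
t = (x̄ - μ₀)/SE = (18.00 - 22)/0.6667 = -5.9997
Critical value: t_{0.025,35} = ±2.030
p-value < 0.0001
Decision: reject H₀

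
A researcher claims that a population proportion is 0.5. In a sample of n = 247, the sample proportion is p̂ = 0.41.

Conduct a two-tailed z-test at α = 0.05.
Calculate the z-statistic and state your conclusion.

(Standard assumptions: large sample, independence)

Answer: z = -2.8289, reject H₀

Derivation:
H₀: p = 0.5, H₁: p ≠ 0.5
Standard error: SE = √(p₀(1-p₀)/n) = √(0.5×0.5/247) = 0.031814
z-statistic: z = (p̂ - p₀)/SE = (0.41 - 0.5)/0.031814 = -2.8289
Critical value: z_0.025 = ±1.960
p-value = 0.0047
Decision: reject H₀ at α = 0.05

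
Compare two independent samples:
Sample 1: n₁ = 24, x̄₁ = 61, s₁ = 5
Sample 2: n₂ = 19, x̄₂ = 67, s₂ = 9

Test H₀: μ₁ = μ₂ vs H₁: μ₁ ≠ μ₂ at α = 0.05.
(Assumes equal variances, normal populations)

Pooled variance: s²_p = [23×5² + 18×9²]/(41) = 49.5854
s_p = 7.0417
SE = s_p×√(1/n₁ + 1/n₂) = 7.0417×√(1/24 + 1/19) = 2.1624
t = (x̄₁ - x̄₂)/SE = (61 - 67)/2.1624 = -2.7747
df = 41, t-critical = ±2.020
Decision: reject H₀

Answer: t = -2.7747, reject H₀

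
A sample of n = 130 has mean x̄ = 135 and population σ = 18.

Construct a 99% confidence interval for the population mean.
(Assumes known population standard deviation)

Answer: (130.9333, 139.0667)

Derivation:
Confidence level: 99%, α = 0.01
z_0.005 = 2.576
SE = σ/√n = 18/√130 = 1.5787
Margin of error = 2.576 × 1.5787 = 4.0667
CI: x̄ ± margin = 135 ± 4.0667
CI: (130.9333, 139.0667)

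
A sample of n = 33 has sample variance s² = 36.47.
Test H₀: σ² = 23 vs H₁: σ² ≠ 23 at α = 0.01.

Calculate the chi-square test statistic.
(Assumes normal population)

Answer: χ² = 50.7409, fail to reject H₀

Derivation:
df = n - 1 = 32
χ² = (n-1)s²/σ₀² = 32×36.47/23 = 50.7409
Critical values: χ²_{0.995,32} = 15.134, χ²_{0.005,32} = 56.328
Rejection region: χ² < 15.134 or χ² > 56.328
Decision: fail to reject H₀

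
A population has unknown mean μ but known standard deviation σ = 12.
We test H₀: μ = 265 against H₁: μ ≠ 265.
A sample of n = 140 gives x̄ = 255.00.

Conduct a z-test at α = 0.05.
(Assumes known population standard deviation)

Answer: z = -9.8600, reject H₀

Derivation:
Standard error: SE = σ/√n = 12/√140 = 1.0142
z-statistic: z = (x̄ - μ₀)/SE = (255.00 - 265)/1.0142 = -9.8600
Critical value: ±1.960
p-value < 0.0001
Decision: reject H₀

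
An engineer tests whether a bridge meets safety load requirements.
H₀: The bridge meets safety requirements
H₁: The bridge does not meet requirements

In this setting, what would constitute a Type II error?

A Type I error (probability α) occurs when we reject a true H₀.
A Type II error (probability β) occurs when we fail to reject a false H₀.

Answer: Declaring an unsafe bridge to be safe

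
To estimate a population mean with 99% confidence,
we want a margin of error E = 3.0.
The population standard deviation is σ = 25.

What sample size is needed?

z_0.005 = 2.576
n = (z×σ/E)² = (2.576×25/3.0)²
n = 460.8178
Round up: n = 461

Answer: n = 461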